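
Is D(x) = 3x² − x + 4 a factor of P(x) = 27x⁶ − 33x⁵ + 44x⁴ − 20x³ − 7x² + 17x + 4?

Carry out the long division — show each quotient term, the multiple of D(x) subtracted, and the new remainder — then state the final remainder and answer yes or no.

Step 1: lead(27x⁶ − 33x⁵ + 44x⁴ − 20x³ − 7x² + 17x + 4) ÷ lead(D) = 27x⁶ ÷ 3x² = 9x⁴. Subtract (9x⁴)·D = 27x⁶ − 9x⁵ + 36x⁴. Remainder: −24x⁵ + 8x⁴ − 20x³ − 7x² + 17x + 4.
Step 2: lead(−24x⁵ + 8x⁴ − 20x³ − 7x² + 17x + 4) ÷ lead(D) = −24x⁵ ÷ 3x² = −8x³. Subtract (−8x³)·D = −24x⁵ + 8x⁴ − 32x³. Remainder: 12x³ − 7x² + 17x + 4.
Step 3: lead(12x³ − 7x² + 17x + 4) ÷ lead(D) = 12x³ ÷ 3x² = 4x. Subtract (4x)·D = 12x³ − 4x² + 16x. Remainder: −3x² + x + 4.
Step 4: lead(−3x² + x + 4) ÷ lead(D) = −3x² ÷ 3x² = −1. Subtract (−1)·D = −3x² + x − 4. Remainder: 8.

R(x) = 8, so D(x) is not a factor of P(x). no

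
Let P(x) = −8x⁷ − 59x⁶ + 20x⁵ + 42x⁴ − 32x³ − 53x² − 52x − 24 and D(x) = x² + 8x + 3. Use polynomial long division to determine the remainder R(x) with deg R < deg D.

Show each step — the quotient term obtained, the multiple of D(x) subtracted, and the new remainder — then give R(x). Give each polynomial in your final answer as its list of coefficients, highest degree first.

R = [8, -6]

Step 1: lead(−8x⁷ − 59x⁶ + 20x⁵ + 42x⁴ − 32x³ − 53x² − 52x − 24) ÷ lead(D) = −8x⁷ ÷ x² = −8x⁵. Subtract (−8x⁵)·D = −8x⁷ − 64x⁶ − 24x⁵. Remainder: 5x⁶ + 44x⁵ + 42x⁴ − 32x³ − 53x² − 52x − 24.
Step 2: lead(5x⁶ + 44x⁵ + 42x⁴ − 32x³ − 53x² − 52x − 24) ÷ lead(D) = 5x⁶ ÷ x² = 5x⁴. Subtract (5x⁴)·D = 5x⁶ + 40x⁵ + 15x⁴. Remainder: 4x⁵ + 27x⁴ − 32x³ − 53x² − 52x − 24.
Step 3: lead(4x⁵ + 27x⁴ − 32x³ − 53x² − 52x − 24) ÷ lead(D) = 4x⁵ ÷ x² = 4x³. Subtract (4x³)·D = 4x⁵ + 32x⁴ + 12x³. Remainder: −5x⁴ − 44x³ − 53x² − 52x − 24.
Step 4: lead(−5x⁴ − 44x³ − 53x² − 52x − 24) ÷ lead(D) = −5x⁴ ÷ x² = −5x². Subtract (−5x²)·D = −5x⁴ − 40x³ − 15x². Remainder: −4x³ − 38x² − 52x − 24.
Step 5: lead(−4x³ − 38x² − 52x − 24) ÷ lead(D) = −4x³ ÷ x² = −4x. Subtract (−4x)·D = −4x³ − 32x² − 12x. Remainder: −6x² − 40x − 24.
Step 6: lead(−6x² − 40x − 24) ÷ lead(D) = −6x² ÷ x² = −6. Subtract (−6)·D = −6x² − 48x − 18. Remainder: 8x − 6.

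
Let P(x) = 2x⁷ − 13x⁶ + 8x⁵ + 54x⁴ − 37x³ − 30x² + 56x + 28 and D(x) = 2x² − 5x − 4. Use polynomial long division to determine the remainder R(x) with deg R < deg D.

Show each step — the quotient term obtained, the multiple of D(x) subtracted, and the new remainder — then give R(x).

R(x) = 5x

Step 1: lead(2x⁷ − 13x⁶ + 8x⁵ + 54x⁴ − 37x³ − 30x² + 56x + 28) ÷ lead(D) = 2x⁷ ÷ 2x² = x⁵. Subtract (x⁵)·D = 2x⁷ − 5x⁶ − 4x⁵. Remainder: −8x⁶ + 12x⁵ + 54x⁴ − 37x³ − 30x² + 56x + 28.
Step 2: lead(−8x⁶ + 12x⁵ + 54x⁴ − 37x³ − 30x² + 56x + 28) ÷ lead(D) = −8x⁶ ÷ 2x² = −4x⁴. Subtract (−4x⁴)·D = −8x⁶ + 20x⁵ + 16x⁴. Remainder: −8x⁵ + 38x⁴ − 37x³ − 30x² + 56x + 28.
Step 3: lead(−8x⁵ + 38x⁴ − 37x³ − 30x² + 56x + 28) ÷ lead(D) = −8x⁵ ÷ 2x² = −4x³. Subtract (−4x³)·D = −8x⁵ + 20x⁴ + 16x³. Remainder: 18x⁴ − 53x³ − 30x² + 56x + 28.
Step 4: lead(18x⁴ − 53x³ − 30x² + 56x + 28) ÷ lead(D) = 18x⁴ ÷ 2x² = 9x². Subtract (9x²)·D = 18x⁴ − 45x³ − 36x². Remainder: −8x³ + 6x² + 56x + 28.
Step 5: lead(−8x³ + 6x² + 56x + 28) ÷ lead(D) = −8x³ ÷ 2x² = −4x. Subtract (−4x)·D = −8x³ + 20x² + 16x. Remainder: −14x² + 40x + 28.
Step 6: lead(−14x² + 40x + 28) ÷ lead(D) = −14x² ÷ 2x² = −7. Subtract (−7)·D = −14x² + 35x + 28. Remainder: 5x.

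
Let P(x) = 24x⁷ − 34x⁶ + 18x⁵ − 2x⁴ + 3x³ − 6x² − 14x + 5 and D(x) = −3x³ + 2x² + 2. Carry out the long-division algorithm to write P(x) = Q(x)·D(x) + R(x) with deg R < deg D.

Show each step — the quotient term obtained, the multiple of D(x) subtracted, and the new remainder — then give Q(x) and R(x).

Step 1: lead(24x⁷ − 34x⁶ + 18x⁵ − 2x⁴ + 3x³ − 6x² − 14x + 5) ÷ lead(D) = 24x⁷ ÷ −3x³ = −8x⁴. Subtract (−8x⁴)·D = 24x⁷ − 16x⁶ − 16x⁴. Remainder: −18x⁶ + 18x⁵ + 14x⁴ + 3x³ − 6x² − 14x + 5.
Step 2: lead(−18x⁶ + 18x⁵ + 14x⁴ + 3x³ − 6x² − 14x + 5) ÷ lead(D) = −18x⁶ ÷ −3x³ = 6x³. Subtract (6x³)·D = −18x⁶ + 12x⁵ + 12x³. Remainder: 6x⁵ + 14x⁴ − 9x³ − 6x² − 14x + 5.
Step 3: lead(6x⁵ + 14x⁴ − 9x³ − 6x² − 14x + 5) ÷ lead(D) = 6x⁵ ÷ −3x³ = −2x². Subtract (−2x²)·D = 6x⁵ − 4x⁴ − 4x². Remainder: 18x⁴ − 9x³ − 2x² − 14x + 5.
Step 4: lead(18x⁴ − 9x³ − 2x² − 14x + 5) ÷ lead(D) = 18x⁴ ÷ −3x³ = −6x. Subtract (−6x)·D = 18x⁴ − 12x³ − 12x. Remainder: 3x³ − 2x² − 2x + 5.
Step 5: lead(3x³ − 2x² − 2x + 5) ÷ lead(D) = 3x³ ÷ −3x³ = −1. Subtract (−1)·D = 3x³ − 2x² − 2. Remainder: −2x + 7.

Q(x) = −8x⁴ + 6x³ − 2x² − 6x − 1; R(x) = −2x + 7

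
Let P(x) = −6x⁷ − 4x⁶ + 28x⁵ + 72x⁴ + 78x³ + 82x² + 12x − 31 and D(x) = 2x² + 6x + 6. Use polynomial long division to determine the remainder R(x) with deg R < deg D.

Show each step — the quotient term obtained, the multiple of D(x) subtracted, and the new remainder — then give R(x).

Step 1: lead(−6x⁷ − 4x⁶ + 28x⁵ + 72x⁴ + 78x³ + 82x² + 12x − 31) ÷ lead(D) = −6x⁷ ÷ 2x² = −3x⁵. Subtract (−3x⁵)·D = −6x⁷ − 18x⁶ − 18x⁵. Remainder: 14x⁶ + 46x⁵ + 72x⁴ + 78x³ + 82x² + 12x − 31.
Step 2: lead(14x⁶ + 46x⁵ + 72x⁴ + 78x³ + 82x² + 12x − 31) ÷ lead(D) = 14x⁶ ÷ 2x² = 7x⁴. Subtract (7x⁴)·D = 14x⁶ + 42x⁵ + 42x⁴. Remainder: 4x⁵ + 30x⁴ + 78x³ + 82x² + 12x − 31.
Step 3: lead(4x⁵ + 30x⁴ + 78x³ + 82x² + 12x − 31) ÷ lead(D) = 4x⁵ ÷ 2x² = 2x³. Subtract (2x³)·D = 4x⁵ + 12x⁴ + 12x³. Remainder: 18x⁴ + 66x³ + 82x² + 12x − 31.
Step 4: lead(18x⁴ + 66x³ + 82x² + 12x − 31) ÷ lead(D) = 18x⁴ ÷ 2x² = 9x². Subtract (9x²)·D = 18x⁴ + 54x³ + 54x². Remainder: 12x³ + 28x² + 12x − 31.
Step 5: lead(12x³ + 28x² + 12x − 31) ÷ lead(D) = 12x³ ÷ 2x² = 6x. Subtract (6x)·D = 12x³ + 36x² + 36x. Remainder: −8x² − 24x − 31.
Step 6: lead(−8x² − 24x − 31) ÷ lead(D) = −8x² ÷ 2x² = −4. Subtract (−4)·D = −8x² − 24x − 24. Remainder: −7.

R(x) = −7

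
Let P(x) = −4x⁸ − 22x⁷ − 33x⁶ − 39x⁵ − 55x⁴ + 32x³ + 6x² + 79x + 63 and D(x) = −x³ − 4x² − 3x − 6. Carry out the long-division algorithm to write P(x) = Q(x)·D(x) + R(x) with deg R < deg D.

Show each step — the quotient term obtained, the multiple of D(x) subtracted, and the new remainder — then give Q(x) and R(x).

Step 1: lead(−4x⁸ − 22x⁷ − 33x⁶ − 39x⁵ − 55x⁴ + 32x³ + 6x² + 79x + 63) ÷ lead(D) = −4x⁸ ÷ −x³ = 4x⁵. Subtract (4x⁵)·D = −4x⁸ − 16x⁷ − 12x⁶ − 24x⁵. Remainder: −6x⁷ − 21x⁶ − 15x⁵ − 55x⁴ + 32x³ + 6x² + 79x + 63.
Step 2: lead(−6x⁷ − 21x⁶ − 15x⁵ − 55x⁴ + 32x³ + 6x² + 79x + 63) ÷ lead(D) = −6x⁷ ÷ −x³ = 6x⁴. Subtract (6x⁴)·D = −6x⁷ − 24x⁶ − 18x⁵ − 36x⁴. Remainder: 3x⁶ + 3x⁵ − 19x⁴ + 32x³ + 6x² + 79x + 63.
Step 3: lead(3x⁶ + 3x⁵ − 19x⁴ + 32x³ + 6x² + 79x + 63) ÷ lead(D) = 3x⁶ ÷ −x³ = −3x³. Subtract (−3x³)·D = 3x⁶ + 12x⁵ + 9x⁴ + 18x³. Remainder: −9x⁵ − 28x⁴ + 14x³ + 6x² + 79x + 63.
Step 4: lead(−9x⁵ − 28x⁴ + 14x³ + 6x² + 79x + 63) ÷ lead(D) = −9x⁵ ÷ −x³ = 9x². Subtract (9x²)·D = −9x⁵ − 36x⁴ − 27x³ − 54x². Remainder: 8x⁴ + 41x³ + 60x² + 79x + 63.
Step 5: lead(8x⁴ + 41x³ + 60x² + 79x + 63) ÷ lead(D) = 8x⁴ ÷ −x³ = −8x. Subtract (−8x)·D = 8x⁴ + 32x³ + 24x² + 48x. Remainder: 9x³ + 36x² + 31x + 63.
Step 6: lead(9x³ + 36x² + 31x + 63) ÷ lead(D) = 9x³ ÷ −x³ = −9. Subtract (−9)·D = 9x³ + 36x² + 27x + 54. Remainder: 4x + 9.

Q(x) = 4x⁵ + 6x⁴ − 3x³ + 9x² − 8x − 9; R(x) = 4x + 9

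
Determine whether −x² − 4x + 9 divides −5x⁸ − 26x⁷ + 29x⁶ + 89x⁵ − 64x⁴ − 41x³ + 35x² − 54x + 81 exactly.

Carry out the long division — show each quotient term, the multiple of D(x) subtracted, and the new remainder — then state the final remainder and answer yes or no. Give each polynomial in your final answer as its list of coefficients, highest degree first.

R = [0], so D(x) is a factor of P(x). yes

Step 1: lead(−5x⁸ − 26x⁷ + 29x⁶ + 89x⁵ − 64x⁴ − 41x³ + 35x² − 54x + 81) ÷ lead(D) = −5x⁸ ÷ −x² = 5x⁶. Subtract (5x⁶)·D = −5x⁸ − 20x⁷ + 45x⁶. Remainder: −6x⁷ − 16x⁶ + 89x⁵ − 64x⁴ − 41x³ + 35x² − 54x + 81.
Step 2: lead(−6x⁷ − 16x⁶ + 89x⁵ − 64x⁴ − 41x³ + 35x² − 54x + 81) ÷ lead(D) = −6x⁷ ÷ −x² = 6x⁵. Subtract (6x⁵)·D = −6x⁷ − 24x⁶ + 54x⁵. Remainder: 8x⁶ + 35x⁵ − 64x⁴ − 41x³ + 35x² − 54x + 81.
Step 3: lead(8x⁶ + 35x⁵ − 64x⁴ − 41x³ + 35x² − 54x + 81) ÷ lead(D) = 8x⁶ ÷ −x² = −8x⁴. Subtract (−8x⁴)·D = 8x⁶ + 32x⁵ − 72x⁴. Remainder: 3x⁵ + 8x⁴ − 41x³ + 35x² − 54x + 81.
Step 4: lead(3x⁵ + 8x⁴ − 41x³ + 35x² − 54x + 81) ÷ lead(D) = 3x⁵ ÷ −x² = −3x³. Subtract (−3x³)·D = 3x⁵ + 12x⁴ − 27x³. Remainder: −4x⁴ − 14x³ + 35x² − 54x + 81.
Step 5: lead(−4x⁴ − 14x³ + 35x² − 54x + 81) ÷ lead(D) = −4x⁴ ÷ −x² = 4x². Subtract (4x²)·D = −4x⁴ − 16x³ + 36x². Remainder: 2x³ − x² − 54x + 81.
Step 6: lead(2x³ − x² − 54x + 81) ÷ lead(D) = 2x³ ÷ −x² = −2x. Subtract (−2x)·D = 2x³ + 8x² − 18x. Remainder: −9x² − 36x + 81.
Step 7: lead(−9x² − 36x + 81) ÷ lead(D) = −9x² ÷ −x² = 9. Subtract (9)·D = −9x² − 36x + 81. Remainder: 0.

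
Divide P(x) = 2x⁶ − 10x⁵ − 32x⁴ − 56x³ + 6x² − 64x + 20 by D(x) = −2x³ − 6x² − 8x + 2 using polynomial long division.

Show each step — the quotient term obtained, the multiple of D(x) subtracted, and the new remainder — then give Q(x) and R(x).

Q(x) = −x³ + 8x² − 4x + 7; R(x) = 6

Step 1: lead(2x⁶ − 10x⁵ − 32x⁴ − 56x³ + 6x² − 64x + 20) ÷ lead(D) = 2x⁶ ÷ −2x³ = −x³. Subtract (−x³)·D = 2x⁶ + 6x⁵ + 8x⁴ − 2x³. Remainder: −16x⁵ − 40x⁴ − 54x³ + 6x² − 64x + 20.
Step 2: lead(−16x⁵ − 40x⁴ − 54x³ + 6x² − 64x + 20) ÷ lead(D) = −16x⁵ ÷ −2x³ = 8x². Subtract (8x²)·D = −16x⁵ − 48x⁴ − 64x³ + 16x². Remainder: 8x⁴ + 10x³ − 10x² − 64x + 20.
Step 3: lead(8x⁴ + 10x³ − 10x² − 64x + 20) ÷ lead(D) = 8x⁴ ÷ −2x³ = −4x. Subtract (−4x)·D = 8x⁴ + 24x³ + 32x² − 8x. Remainder: −14x³ − 42x² − 56x + 20.
Step 4: lead(−14x³ − 42x² − 56x + 20) ÷ lead(D) = −14x³ ÷ −2x³ = 7. Subtract (7)·D = −14x³ − 42x² − 56x + 14. Remainder: 6.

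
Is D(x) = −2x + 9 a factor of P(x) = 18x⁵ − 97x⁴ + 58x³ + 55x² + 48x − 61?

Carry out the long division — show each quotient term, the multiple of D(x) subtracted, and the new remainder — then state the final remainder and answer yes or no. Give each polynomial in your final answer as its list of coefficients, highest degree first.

R = [-7], so D(x) is not a factor of P(x). no

Step 1: lead(18x⁵ − 97x⁴ + 58x³ + 55x² + 48x − 61) ÷ lead(D) = 18x⁵ ÷ −2x = −9x⁴. Subtract (−9x⁴)·D = 18x⁵ − 81x⁴. Remainder: −16x⁴ + 58x³ + 55x² + 48x − 61.
Step 2: lead(−16x⁴ + 58x³ + 55x² + 48x − 61) ÷ lead(D) = −16x⁴ ÷ −2x = 8x³. Subtract (8x³)·D = −16x⁴ + 72x³. Remainder: −14x³ + 55x² + 48x − 61.
Step 3: lead(−14x³ + 55x² + 48x − 61) ÷ lead(D) = −14x³ ÷ −2x = 7x². Subtract (7x²)·D = −14x³ + 63x². Remainder: −8x² + 48x − 61.
Step 4: lead(−8x² + 48x − 61) ÷ lead(D) = −8x² ÷ −2x = 4x. Subtract (4x)·D = −8x² + 36x. Remainder: 12x − 61.
Step 5: lead(12x − 61) ÷ lead(D) = 12x ÷ −2x = −6. Subtract (−6)·D = 12x − 54. Remainder: −7.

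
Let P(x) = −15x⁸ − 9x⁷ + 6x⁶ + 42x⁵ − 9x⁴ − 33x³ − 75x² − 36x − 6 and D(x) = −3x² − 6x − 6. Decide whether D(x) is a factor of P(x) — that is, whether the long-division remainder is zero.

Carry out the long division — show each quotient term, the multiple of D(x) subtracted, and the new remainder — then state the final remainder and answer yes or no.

R(x) = 0, so D(x) is a factor of P(x). yes

Step 1: lead(−15x⁸ − 9x⁷ + 6x⁶ + 42x⁵ − 9x⁴ − 33x³ − 75x² − 36x − 6) ÷ lead(D) = −15x⁸ ÷ −3x² = 5x⁶. Subtract (5x⁶)·D = −15x⁸ − 30x⁷ − 30x⁶. Remainder: 21x⁷ + 36x⁶ + 42x⁵ − 9x⁴ − 33x³ − 75x² − 36x − 6.
Step 2: lead(21x⁷ + 36x⁶ + 42x⁵ − 9x⁴ − 33x³ − 75x² − 36x − 6) ÷ lead(D) = 21x⁷ ÷ −3x² = −7x⁵. Subtract (−7x⁵)·D = 21x⁷ + 42x⁶ + 42x⁵. Remainder: −6x⁶ − 9x⁴ − 33x³ − 75x² − 36x − 6.
Step 3: lead(−6x⁶ − 9x⁴ − 33x³ − 75x² − 36x − 6) ÷ lead(D) = −6x⁶ ÷ −3x² = 2x⁴. Subtract (2x⁴)·D = −6x⁶ − 12x⁵ − 12x⁴. Remainder: 12x⁵ + 3x⁴ − 33x³ − 75x² − 36x − 6.
Step 4: lead(12x⁵ + 3x⁴ − 33x³ − 75x² − 36x − 6) ÷ lead(D) = 12x⁵ ÷ −3x² = −4x³. Subtract (−4x³)·D = 12x⁵ + 24x⁴ + 24x³. Remainder: −21x⁴ − 57x³ − 75x² − 36x − 6.
Step 5: lead(−21x⁴ − 57x³ − 75x² − 36x − 6) ÷ lead(D) = −21x⁴ ÷ −3x² = 7x². Subtract (7x²)·D = −21x⁴ − 42x³ − 42x². Remainder: −15x³ − 33x² − 36x − 6.
Step 6: lead(−15x³ − 33x² − 36x − 6) ÷ lead(D) = −15x³ ÷ −3x² = 5x. Subtract (5x)·D = −15x³ − 30x² − 30x. Remainder: −3x² − 6x − 6.
Step 7: lead(−3x² − 6x − 6) ÷ lead(D) = −3x² ÷ −3x² = 1. Subtract (1)·D = −3x² − 6x − 6. Remainder: 0.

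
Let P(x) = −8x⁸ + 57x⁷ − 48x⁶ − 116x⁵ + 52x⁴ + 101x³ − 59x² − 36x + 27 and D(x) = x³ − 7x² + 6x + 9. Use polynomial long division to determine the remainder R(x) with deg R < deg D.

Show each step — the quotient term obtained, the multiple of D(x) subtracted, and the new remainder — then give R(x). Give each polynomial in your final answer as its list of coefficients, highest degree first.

Step 1: lead(−8x⁸ + 57x⁷ − 48x⁶ − 116x⁵ + 52x⁴ + 101x³ − 59x² − 36x + 27) ÷ lead(D) = −8x⁸ ÷ x³ = −8x⁵. Subtract (−8x⁵)·D = −8x⁸ + 56x⁷ − 48x⁶ − 72x⁵. Remainder: x⁷ − 44x⁵ + 52x⁴ + 101x³ − 59x² − 36x + 27.
Step 2: lead(x⁷ − 44x⁵ + 52x⁴ + 101x³ − 59x² − 36x + 27) ÷ lead(D) = x⁷ ÷ x³ = x⁴. Subtract (x⁴)·D = x⁷ − 7x⁶ + 6x⁵ + 9x⁴. Remainder: 7x⁶ − 50x⁵ + 43x⁴ + 101x³ − 59x² − 36x + 27.
Step 3: lead(7x⁶ − 50x⁵ + 43x⁴ + 101x³ − 59x² − 36x + 27) ÷ lead(D) = 7x⁶ ÷ x³ = 7x³. Subtract (7x³)·D = 7x⁶ − 49x⁵ + 42x⁴ + 63x³. Remainder: −x⁵ + x⁴ + 38x³ − 59x² − 36x + 27.
Step 4: lead(−x⁵ + x⁴ + 38x³ − 59x² − 36x + 27) ÷ lead(D) = −x⁵ ÷ x³ = −x². Subtract (−x²)·D = −x⁵ + 7x⁴ − 6x³ − 9x². Remainder: −6x⁴ + 44x³ − 50x² − 36x + 27.
Step 5: lead(−6x⁴ + 44x³ − 50x² − 36x + 27) ÷ lead(D) = −6x⁴ ÷ x³ = −6x. Subtract (−6x)·D = −6x⁴ + 42x³ − 36x² − 54x. Remainder: 2x³ − 14x² + 18x + 27.
Step 6: lead(2x³ − 14x² + 18x + 27) ÷ lead(D) = 2x³ ÷ x³ = 2. Subtract (2)·D = 2x³ − 14x² + 12x + 18. Remainder: 6x + 9.

R = [6, 9]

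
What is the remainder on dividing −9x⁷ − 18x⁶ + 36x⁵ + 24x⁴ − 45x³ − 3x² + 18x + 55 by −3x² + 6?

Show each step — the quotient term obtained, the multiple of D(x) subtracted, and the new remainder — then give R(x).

Step 1: lead(−9x⁷ − 18x⁶ + 36x⁵ + 24x⁴ − 45x³ − 3x² + 18x + 55) ÷ lead(D) = −9x⁷ ÷ −3x² = 3x⁵. Subtract (3x⁵)·D = −9x⁷ + 18x⁵. Remainder: −18x⁶ + 18x⁵ + 24x⁴ − 45x³ − 3x² + 18x + 55.
Step 2: lead(−18x⁶ + 18x⁵ + 24x⁴ − 45x³ − 3x² + 18x + 55) ÷ lead(D) = −18x⁶ ÷ −3x² = 6x⁴. Subtract (6x⁴)·D = −18x⁶ + 36x⁴. Remainder: 18x⁵ − 12x⁴ − 45x³ − 3x² + 18x + 55.
Step 3: lead(18x⁵ − 12x⁴ − 45x³ − 3x² + 18x + 55) ÷ lead(D) = 18x⁵ ÷ −3x² = −6x³. Subtract (−6x³)·D = 18x⁵ − 36x³. Remainder: −12x⁴ − 9x³ − 3x² + 18x + 55.
Step 4: lead(−12x⁴ − 9x³ − 3x² + 18x + 55) ÷ lead(D) = −12x⁴ ÷ −3x² = 4x². Subtract (4x²)·D = −12x⁴ + 24x². Remainder: −9x³ − 27x² + 18x + 55.
Step 5: lead(−9x³ − 27x² + 18x + 55) ÷ lead(D) = −9x³ ÷ −3x² = 3x. Subtract (3x)·D = −9x³ + 18x. Remainder: −27x² + 55.
Step 6: lead(−27x² + 55) ÷ lead(D) = −27x² ÷ −3x² = 9. Subtract (9)·D = −27x² + 54. Remainder: 1.

R(x) = 1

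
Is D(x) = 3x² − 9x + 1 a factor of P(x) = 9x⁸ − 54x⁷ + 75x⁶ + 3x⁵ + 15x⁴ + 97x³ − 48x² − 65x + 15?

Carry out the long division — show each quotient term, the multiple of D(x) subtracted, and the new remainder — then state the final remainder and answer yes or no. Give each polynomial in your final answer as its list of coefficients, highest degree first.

Step 1: lead(9x⁸ − 54x⁷ + 75x⁶ + 3x⁵ + 15x⁴ + 97x³ − 48x² − 65x + 15) ÷ lead(D) = 9x⁸ ÷ 3x² = 3x⁶. Subtract (3x⁶)·D = 9x⁸ − 27x⁷ + 3x⁶. Remainder: −27x⁷ + 72x⁶ + 3x⁵ + 15x⁴ + 97x³ − 48x² − 65x + 15.
Step 2: lead(−27x⁷ + 72x⁶ + 3x⁵ + 15x⁴ + 97x³ − 48x² − 65x + 15) ÷ lead(D) = −27x⁷ ÷ 3x² = −9x⁵. Subtract (−9x⁵)·D = −27x⁷ + 81x⁶ − 9x⁵. Remainder: −9x⁶ + 12x⁵ + 15x⁴ + 97x³ − 48x² − 65x + 15.
Step 3: lead(−9x⁶ + 12x⁵ + 15x⁴ + 97x³ − 48x² − 65x + 15) ÷ lead(D) = −9x⁶ ÷ 3x² = −3x⁴. Subtract (−3x⁴)·D = −9x⁶ + 27x⁵ − 3x⁴. Remainder: −15x⁵ + 18x⁴ + 97x³ − 48x² − 65x + 15.
Step 4: lead(−15x⁵ + 18x⁴ + 97x³ − 48x² − 65x + 15) ÷ lead(D) = −15x⁵ ÷ 3x² = −5x³. Subtract (−5x³)·D = −15x⁵ + 45x⁴ − 5x³. Remainder: −27x⁴ + 102x³ − 48x² − 65x + 15.
Step 5: lead(−27x⁴ + 102x³ − 48x² − 65x + 15) ÷ lead(D) = −27x⁴ ÷ 3x² = −9x². Subtract (−9x²)·D = −27x⁴ + 81x³ − 9x². Remainder: 21x³ − 39x² − 65x + 15.
Step 6: lead(21x³ − 39x² − 65x + 15) ÷ lead(D) = 21x³ ÷ 3x² = 7x. Subtract (7x)·D = 21x³ − 63x² + 7x. Remainder: 24x² − 72x + 15.
Step 7: lead(24x² − 72x + 15) ÷ lead(D) = 24x² ÷ 3x² = 8. Subtract (8)·D = 24x² − 72x + 8. Remainder: 7.

R = [7], so D(x) is not a factor of P(x). no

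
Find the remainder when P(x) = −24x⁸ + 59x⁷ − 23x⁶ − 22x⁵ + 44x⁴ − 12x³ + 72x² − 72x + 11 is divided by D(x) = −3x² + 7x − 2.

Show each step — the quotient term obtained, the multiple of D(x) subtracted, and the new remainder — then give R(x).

R(x) = −5

Step 1: lead(−24x⁸ + 59x⁷ − 23x⁶ − 22x⁵ + 44x⁴ − 12x³ + 72x² − 72x + 11) ÷ lead(D) = −24x⁸ ÷ −3x² = 8x⁶. Subtract (8x⁶)·D = −24x⁸ + 56x⁷ − 16x⁶. Remainder: 3x⁷ − 7x⁶ − 22x⁵ + 44x⁴ − 12x³ + 72x² − 72x + 11.
Step 2: lead(3x⁷ − 7x⁶ − 22x⁵ + 44x⁴ − 12x³ + 72x² − 72x + 11) ÷ lead(D) = 3x⁷ ÷ −3x² = −x⁵. Subtract (−x⁵)·D = 3x⁷ − 7x⁶ + 2x⁵. Remainder: −24x⁵ + 44x⁴ − 12x³ + 72x² − 72x + 11.
Step 3: lead(−24x⁵ + 44x⁴ − 12x³ + 72x² − 72x + 11) ÷ lead(D) = −24x⁵ ÷ −3x² = 8x³. Subtract (8x³)·D = −24x⁵ + 56x⁴ − 16x³. Remainder: −12x⁴ + 4x³ + 72x² − 72x + 11.
Step 4: lead(−12x⁴ + 4x³ + 72x² − 72x + 11) ÷ lead(D) = −12x⁴ ÷ −3x² = 4x². Subtract (4x²)·D = −12x⁴ + 28x³ − 8x². Remainder: −24x³ + 80x² − 72x + 11.
Step 5: lead(−24x³ + 80x² − 72x + 11) ÷ lead(D) = −24x³ ÷ −3x² = 8x. Subtract (8x)·D = −24x³ + 56x² − 16x. Remainder: 24x² − 56x + 11.
Step 6: lead(24x² − 56x + 11) ÷ lead(D) = 24x² ÷ −3x² = −8. Subtract (−8)·D = 24x² − 56x + 16. Remainder: −5.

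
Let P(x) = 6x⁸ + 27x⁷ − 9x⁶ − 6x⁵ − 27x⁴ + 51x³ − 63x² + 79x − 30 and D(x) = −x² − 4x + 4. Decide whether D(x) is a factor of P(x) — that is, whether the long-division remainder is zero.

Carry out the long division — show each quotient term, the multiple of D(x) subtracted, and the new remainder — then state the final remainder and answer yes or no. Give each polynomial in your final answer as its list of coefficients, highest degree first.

R = [7, 6], so D(x) is not a factor of P(x). no

Step 1: lead(6x⁸ + 27x⁷ − 9x⁶ − 6x⁵ − 27x⁴ + 51x³ − 63x² + 79x − 30) ÷ lead(D) = 6x⁸ ÷ −x² = −6x⁶. Subtract (−6x⁶)·D = 6x⁸ + 24x⁷ − 24x⁶. Remainder: 3x⁷ + 15x⁶ − 6x⁵ − 27x⁴ + 51x³ − 63x² + 79x − 30.
Step 2: lead(3x⁷ + 15x⁶ − 6x⁵ − 27x⁴ + 51x³ − 63x² + 79x − 30) ÷ lead(D) = 3x⁷ ÷ −x² = −3x⁵. Subtract (−3x⁵)·D = 3x⁷ + 12x⁶ − 12x⁵. Remainder: 3x⁶ + 6x⁵ − 27x⁴ + 51x³ − 63x² + 79x − 30.
Step 3: lead(3x⁶ + 6x⁵ − 27x⁴ + 51x³ − 63x² + 79x − 30) ÷ lead(D) = 3x⁶ ÷ −x² = −3x⁴. Subtract (−3x⁴)·D = 3x⁶ + 12x⁵ − 12x⁴. Remainder: −6x⁵ − 15x⁴ + 51x³ − 63x² + 79x − 30.
Step 4: lead(−6x⁵ − 15x⁴ + 51x³ − 63x² + 79x − 30) ÷ lead(D) = −6x⁵ ÷ −x² = 6x³. Subtract (6x³)·D = −6x⁵ − 24x⁴ + 24x³. Remainder: 9x⁴ + 27x³ − 63x² + 79x − 30.
Step 5: lead(9x⁴ + 27x³ − 63x² + 79x − 30) ÷ lead(D) = 9x⁴ ÷ −x² = −9x². Subtract (−9x²)·D = 9x⁴ + 36x³ − 36x². Remainder: −9x³ − 27x² + 79x − 30.
Step 6: lead(−9x³ − 27x² + 79x − 30) ÷ lead(D) = −9x³ ÷ −x² = 9x. Subtract (9x)·D = −9x³ − 36x² + 36x. Remainder: 9x² + 43x − 30.
Step 7: lead(9x² + 43x − 30) ÷ lead(D) = 9x² ÷ −x² = −9. Subtract (−9)·D = 9x² + 36x − 36. Remainder: 7x + 6.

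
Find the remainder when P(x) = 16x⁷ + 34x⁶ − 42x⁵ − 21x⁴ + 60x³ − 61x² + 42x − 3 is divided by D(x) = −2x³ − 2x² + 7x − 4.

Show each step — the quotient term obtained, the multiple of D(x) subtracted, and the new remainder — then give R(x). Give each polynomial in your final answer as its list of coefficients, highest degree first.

Step 1: lead(16x⁷ + 34x⁶ − 42x⁵ − 21x⁴ + 60x³ − 61x² + 42x − 3) ÷ lead(D) = 16x⁷ ÷ −2x³ = −8x⁴. Subtract (−8x⁴)·D = 16x⁷ + 16x⁶ − 56x⁵ + 32x⁴. Remainder: 18x⁶ + 14x⁵ − 53x⁴ + 60x³ − 61x² + 42x − 3.
Step 2: lead(18x⁶ + 14x⁵ − 53x⁴ + 60x³ − 61x² + 42x − 3) ÷ lead(D) = 18x⁶ ÷ −2x³ = −9x³. Subtract (−9x³)·D = 18x⁶ + 18x⁵ − 63x⁴ + 36x³. Remainder: −4x⁵ + 10x⁴ + 24x³ − 61x² + 42x − 3.
Step 3: lead(−4x⁵ + 10x⁴ + 24x³ − 61x² + 42x − 3) ÷ lead(D) = −4x⁵ ÷ −2x³ = 2x². Subtract (2x²)·D = −4x⁵ − 4x⁴ + 14x³ − 8x². Remainder: 14x⁴ + 10x³ − 53x² + 42x − 3.
Step 4: lead(14x⁴ + 10x³ − 53x² + 42x − 3) ÷ lead(D) = 14x⁴ ÷ −2x³ = −7x. Subtract (−7x)·D = 14x⁴ + 14x³ − 49x² + 28x. Remainder: −4x³ − 4x² + 14x − 3.
Step 5: lead(−4x³ − 4x² + 14x − 3) ÷ lead(D) = −4x³ ÷ −2x³ = 2. Subtract (2)·D = −4x³ − 4x² + 14x − 8. Remainder: 5.

R = [5]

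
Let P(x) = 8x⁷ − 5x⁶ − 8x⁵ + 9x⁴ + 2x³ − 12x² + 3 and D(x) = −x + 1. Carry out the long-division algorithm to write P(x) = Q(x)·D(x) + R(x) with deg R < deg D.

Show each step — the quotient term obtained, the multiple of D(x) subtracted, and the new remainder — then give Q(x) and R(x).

Step 1: lead(8x⁷ − 5x⁶ − 8x⁵ + 9x⁴ + 2x³ − 12x² + 3) ÷ lead(D) = 8x⁷ ÷ −x = −8x⁶. Subtract (−8x⁶)·D = 8x⁷ − 8x⁶. Remainder: 3x⁶ − 8x⁵ + 9x⁴ + 2x³ − 12x² + 3.
Step 2: lead(3x⁶ − 8x⁵ + 9x⁴ + 2x³ − 12x² + 3) ÷ lead(D) = 3x⁶ ÷ −x = −3x⁵. Subtract (−3x⁵)·D = 3x⁶ − 3x⁵. Remainder: −5x⁵ + 9x⁴ + 2x³ − 12x² + 3.
Step 3: lead(−5x⁵ + 9x⁴ + 2x³ − 12x² + 3) ÷ lead(D) = −5x⁵ ÷ −x = 5x⁴. Subtract (5x⁴)·D = −5x⁵ + 5x⁴. Remainder: 4x⁴ + 2x³ − 12x² + 3.
Step 4: lead(4x⁴ + 2x³ − 12x² + 3) ÷ lead(D) = 4x⁴ ÷ −x = −4x³. Subtract (−4x³)·D = 4x⁴ − 4x³. Remainder: 6x³ − 12x² + 3.
Step 5: lead(6x³ − 12x² + 3) ÷ lead(D) = 6x³ ÷ −x = −6x². Subtract (−6x²)·D = 6x³ − 6x². Remainder: −6x² + 3.
Step 6: lead(−6x² + 3) ÷ lead(D) = −6x² ÷ −x = 6x. Subtract (6x)·D = −6x² + 6x. Remainder: −6x + 3.
Step 7: lead(−6x + 3) ÷ lead(D) = −6x ÷ −x = 6. Subtract (6)·D = −6x + 6. Remainder: −3.

Q(x) = −8x⁶ − 3x⁵ + 5x⁴ − 4x³ − 6x² + 6x + 6; R(x) = −3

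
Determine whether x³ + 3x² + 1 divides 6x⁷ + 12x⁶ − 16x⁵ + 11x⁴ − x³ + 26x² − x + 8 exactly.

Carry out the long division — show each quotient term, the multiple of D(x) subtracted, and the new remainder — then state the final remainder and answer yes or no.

R(x) = 0, so D(x) is a factor of P(x). yes

Step 1: lead(6x⁷ + 12x⁶ − 16x⁵ + 11x⁴ − x³ + 26x² − x + 8) ÷ lead(D) = 6x⁷ ÷ x³ = 6x⁴. Subtract (6x⁴)·D = 6x⁷ + 18x⁶ + 6x⁴. Remainder: −6x⁶ − 16x⁵ + 5x⁴ − x³ + 26x² − x + 8.
Step 2: lead(−6x⁶ − 16x⁵ + 5x⁴ − x³ + 26x² − x + 8) ÷ lead(D) = −6x⁶ ÷ x³ = −6x³. Subtract (−6x³)·D = −6x⁶ − 18x⁵ − 6x³. Remainder: 2x⁵ + 5x⁴ + 5x³ + 26x² − x + 8.
Step 3: lead(2x⁵ + 5x⁴ + 5x³ + 26x² − x + 8) ÷ lead(D) = 2x⁵ ÷ x³ = 2x². Subtract (2x²)·D = 2x⁵ + 6x⁴ + 2x². Remainder: −x⁴ + 5x³ + 24x² − x + 8.
Step 4: lead(−x⁴ + 5x³ + 24x² − x + 8) ÷ lead(D) = −x⁴ ÷ x³ = −x. Subtract (−x)·D = −x⁴ − 3x³ − x. Remainder: 8x³ + 24x² + 8.
Step 5: lead(8x³ + 24x² + 8) ÷ lead(D) = 8x³ ÷ x³ = 8. Subtract (8)·D = 8x³ + 24x² + 8. Remainder: 0.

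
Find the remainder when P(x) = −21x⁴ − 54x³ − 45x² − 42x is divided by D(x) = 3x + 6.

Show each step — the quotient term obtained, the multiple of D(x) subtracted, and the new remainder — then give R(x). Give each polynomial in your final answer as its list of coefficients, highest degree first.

Step 1: lead(−21x⁴ − 54x³ − 45x² − 42x) ÷ lead(D) = −21x⁴ ÷ 3x = −7x³. Subtract (−7x³)·D = −21x⁴ − 42x³. Remainder: −12x³ − 45x² − 42x.
Step 2: lead(−12x³ − 45x² − 42x) ÷ lead(D) = −12x³ ÷ 3x = −4x². Subtract (−4x²)·D = −12x³ − 24x². Remainder: −21x² − 42x.
Step 3: lead(−21x² − 42x) ÷ lead(D) = −21x² ÷ 3x = −7x. Subtract (−7x)·D = −21x² − 42x. Remainder: 0.

R = [0]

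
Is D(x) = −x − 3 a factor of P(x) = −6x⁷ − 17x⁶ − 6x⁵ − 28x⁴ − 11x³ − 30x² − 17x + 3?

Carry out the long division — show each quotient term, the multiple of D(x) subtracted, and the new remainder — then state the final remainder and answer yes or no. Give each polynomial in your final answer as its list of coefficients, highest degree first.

R = [0], so D(x) is a factor of P(x). yes

Step 1: lead(−6x⁷ − 17x⁶ − 6x⁵ − 28x⁴ − 11x³ − 30x² − 17x + 3) ÷ lead(D) = −6x⁷ ÷ −x = 6x⁶. Subtract (6x⁶)·D = −6x⁷ − 18x⁶. Remainder: x⁶ − 6x⁵ − 28x⁴ − 11x³ − 30x² − 17x + 3.
Step 2: lead(x⁶ − 6x⁵ − 28x⁴ − 11x³ − 30x² − 17x + 3) ÷ lead(D) = x⁶ ÷ −x = −x⁵. Subtract (−x⁵)·D = x⁶ + 3x⁵. Remainder: −9x⁵ − 28x⁴ − 11x³ − 30x² − 17x + 3.
Step 3: lead(−9x⁵ − 28x⁴ − 11x³ − 30x² − 17x + 3) ÷ lead(D) = −9x⁵ ÷ −x = 9x⁴. Subtract (9x⁴)·D = −9x⁵ − 27x⁴. Remainder: −x⁴ − 11x³ − 30x² − 17x + 3.
Step 4: lead(−x⁴ − 11x³ − 30x² − 17x + 3) ÷ lead(D) = −x⁴ ÷ −x = x³. Subtract (x³)·D = −x⁴ − 3x³. Remainder: −8x³ − 30x² − 17x + 3.
Step 5: lead(−8x³ − 30x² − 17x + 3) ÷ lead(D) = −8x³ ÷ −x = 8x². Subtract (8x²)·D = −8x³ − 24x². Remainder: −6x² − 17x + 3.
Step 6: lead(−6x² − 17x + 3) ÷ lead(D) = −6x² ÷ −x = 6x. Subtract (6x)·D = −6x² − 18x. Remainder: x + 3.
Step 7: lead(x + 3) ÷ lead(D) = x ÷ −x = −1. Subtract (−1)·D = x + 3. Remainder: 0.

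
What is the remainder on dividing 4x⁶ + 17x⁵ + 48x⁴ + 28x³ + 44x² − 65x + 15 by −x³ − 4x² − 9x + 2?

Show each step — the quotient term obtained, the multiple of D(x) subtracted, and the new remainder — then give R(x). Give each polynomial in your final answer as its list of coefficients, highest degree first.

Step 1: lead(4x⁶ + 17x⁵ + 48x⁴ + 28x³ + 44x² − 65x + 15) ÷ lead(D) = 4x⁶ ÷ −x³ = −4x³. Subtract (−4x³)·D = 4x⁶ + 16x⁵ + 36x⁴ − 8x³. Remainder: x⁵ + 12x⁴ + 36x³ + 44x² − 65x + 15.
Step 2: lead(x⁵ + 12x⁴ + 36x³ + 44x² − 65x + 15) ÷ lead(D) = x⁵ ÷ −x³ = −x². Subtract (−x²)·D = x⁵ + 4x⁴ + 9x³ − 2x². Remainder: 8x⁴ + 27x³ + 46x² − 65x + 15.
Step 3: lead(8x⁴ + 27x³ + 46x² − 65x + 15) ÷ lead(D) = 8x⁴ ÷ −x³ = −8x. Subtract (−8x)·D = 8x⁴ + 32x³ + 72x² − 16x. Remainder: −5x³ − 26x² − 49x + 15.
Step 4: lead(−5x³ − 26x² − 49x + 15) ÷ lead(D) = −5x³ ÷ −x³ = 5. Subtract (5)·D = −5x³ − 20x² − 45x + 10. Remainder: −6x² − 4x + 5.

R = [-6, -4, 5]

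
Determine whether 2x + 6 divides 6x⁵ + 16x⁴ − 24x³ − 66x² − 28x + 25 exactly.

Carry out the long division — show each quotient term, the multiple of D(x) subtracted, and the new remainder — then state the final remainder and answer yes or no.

Step 1: lead(6x⁵ + 16x⁴ − 24x³ − 66x² − 28x + 25) ÷ lead(D) = 6x⁵ ÷ 2x = 3x⁴. Subtract (3x⁴)·D = 6x⁵ + 18x⁴. Remainder: −2x⁴ − 24x³ − 66x² − 28x + 25.
Step 2: lead(−2x⁴ − 24x³ − 66x² − 28x + 25) ÷ lead(D) = −2x⁴ ÷ 2x = −x³. Subtract (−x³)·D = −2x⁴ − 6x³. Remainder: −18x³ − 66x² − 28x + 25.
Step 3: lead(−18x³ − 66x² − 28x + 25) ÷ lead(D) = −18x³ ÷ 2x = −9x². Subtract (−9x²)·D = −18x³ − 54x². Remainder: −12x² − 28x + 25.
Step 4: lead(−12x² − 28x + 25) ÷ lead(D) = −12x² ÷ 2x = −6x. Subtract (−6x)·D = −12x² − 36x. Remainder: 8x + 25.
Step 5: lead(8x + 25) ÷ lead(D) = 8x ÷ 2x = 4. Subtract (4)·D = 8x + 24. Remainder: 1.

R(x) = 1, so D(x) is not a factor of P(x). no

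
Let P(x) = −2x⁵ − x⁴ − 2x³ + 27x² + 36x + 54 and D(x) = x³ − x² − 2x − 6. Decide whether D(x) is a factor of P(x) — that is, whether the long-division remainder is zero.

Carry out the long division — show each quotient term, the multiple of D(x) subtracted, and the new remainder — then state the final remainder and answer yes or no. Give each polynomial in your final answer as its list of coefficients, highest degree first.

R = [0], so D(x) is a factor of P(x). yes

Step 1: lead(−2x⁵ − x⁴ − 2x³ + 27x² + 36x + 54) ÷ lead(D) = −2x⁵ ÷ x³ = −2x². Subtract (−2x²)·D = −2x⁵ + 2x⁴ + 4x³ + 12x². Remainder: −3x⁴ − 6x³ + 15x² + 36x + 54.
Step 2: lead(−3x⁴ − 6x³ + 15x² + 36x + 54) ÷ lead(D) = −3x⁴ ÷ x³ = −3x. Subtract (−3x)·D = −3x⁴ + 3x³ + 6x² + 18x. Remainder: −9x³ + 9x² + 18x + 54.
Step 3: lead(−9x³ + 9x² + 18x + 54) ÷ lead(D) = −9x³ ÷ x³ = −9. Subtract (−9)·D = −9x³ + 9x² + 18x + 54. Remainder: 0.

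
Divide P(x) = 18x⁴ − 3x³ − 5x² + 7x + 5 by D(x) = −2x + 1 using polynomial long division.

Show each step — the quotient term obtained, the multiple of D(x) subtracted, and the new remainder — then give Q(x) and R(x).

Step 1: lead(18x⁴ − 3x³ − 5x² + 7x + 5) ÷ lead(D) = 18x⁴ ÷ −2x = −9x³. Subtract (−9x³)·D = 18x⁴ − 9x³. Remainder: 6x³ − 5x² + 7x + 5.
Step 2: lead(6x³ − 5x² + 7x + 5) ÷ lead(D) = 6x³ ÷ −2x = −3x². Subtract (−3x²)·D = 6x³ − 3x². Remainder: −2x² + 7x + 5.
Step 3: lead(−2x² + 7x + 5) ÷ lead(D) = −2x² ÷ −2x = x. Subtract (x)·D = −2x² + x. Remainder: 6x + 5.
Step 4: lead(6x + 5) ÷ lead(D) = 6x ÷ −2x = −3. Subtract (−3)·D = 6x − 3. Remainder: 8.

Q(x) = −9x³ − 3x² + x − 3; R(x) = 8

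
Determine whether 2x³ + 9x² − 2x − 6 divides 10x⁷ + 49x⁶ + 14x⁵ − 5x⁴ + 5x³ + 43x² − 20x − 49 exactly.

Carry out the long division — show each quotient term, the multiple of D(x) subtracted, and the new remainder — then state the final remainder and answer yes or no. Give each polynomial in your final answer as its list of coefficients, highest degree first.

R = [-7], so D(x) is not a factor of P(x). no

Step 1: lead(10x⁷ + 49x⁶ + 14x⁵ − 5x⁴ + 5x³ + 43x² − 20x − 49) ÷ lead(D) = 10x⁷ ÷ 2x³ = 5x⁴. Subtract (5x⁴)·D = 10x⁷ + 45x⁶ − 10x⁵ − 30x⁴. Remainder: 4x⁶ + 24x⁵ + 25x⁴ + 5x³ + 43x² − 20x − 49.
Step 2: lead(4x⁶ + 24x⁵ + 25x⁴ + 5x³ + 43x² − 20x − 49) ÷ lead(D) = 4x⁶ ÷ 2x³ = 2x³. Subtract (2x³)·D = 4x⁶ + 18x⁵ − 4x⁴ − 12x³. Remainder: 6x⁵ + 29x⁴ + 17x³ + 43x² − 20x − 49.
Step 3: lead(6x⁵ + 29x⁴ + 17x³ + 43x² − 20x − 49) ÷ lead(D) = 6x⁵ ÷ 2x³ = 3x². Subtract (3x²)·D = 6x⁵ + 27x⁴ − 6x³ − 18x². Remainder: 2x⁴ + 23x³ + 61x² − 20x − 49.
Step 4: lead(2x⁴ + 23x³ + 61x² − 20x − 49) ÷ lead(D) = 2x⁴ ÷ 2x³ = x. Subtract (x)·D = 2x⁴ + 9x³ − 2x² − 6x. Remainder: 14x³ + 63x² − 14x − 49.
Step 5: lead(14x³ + 63x² − 14x − 49) ÷ lead(D) = 14x³ ÷ 2x³ = 7. Subtract (7)·D = 14x³ + 63x² − 14x − 42. Remainder: −7.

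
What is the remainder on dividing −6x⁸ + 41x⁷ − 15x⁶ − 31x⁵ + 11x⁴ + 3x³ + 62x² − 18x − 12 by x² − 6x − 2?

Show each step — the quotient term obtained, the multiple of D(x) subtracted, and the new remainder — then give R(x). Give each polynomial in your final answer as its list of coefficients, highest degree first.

Step 1: lead(−6x⁸ + 41x⁷ − 15x⁶ − 31x⁵ + 11x⁴ + 3x³ + 62x² − 18x − 12) ÷ lead(D) = −6x⁸ ÷ x² = −6x⁶. Subtract (−6x⁶)·D = −6x⁸ + 36x⁷ + 12x⁶. Remainder: 5x⁷ − 27x⁶ − 31x⁵ + 11x⁴ + 3x³ + 62x² − 18x − 12.
Step 2: lead(5x⁷ − 27x⁶ − 31x⁵ + 11x⁴ + 3x³ + 62x² − 18x − 12) ÷ lead(D) = 5x⁷ ÷ x² = 5x⁵. Subtract (5x⁵)·D = 5x⁷ − 30x⁶ − 10x⁵. Remainder: 3x⁶ − 21x⁵ + 11x⁴ + 3x³ + 62x² − 18x − 12.
Step 3: lead(3x⁶ − 21x⁵ + 11x⁴ + 3x³ + 62x² − 18x − 12) ÷ lead(D) = 3x⁶ ÷ x² = 3x⁴. Subtract (3x⁴)·D = 3x⁶ − 18x⁵ − 6x⁴. Remainder: −3x⁵ + 17x⁴ + 3x³ + 62x² − 18x − 12.
Step 4: lead(−3x⁵ + 17x⁴ + 3x³ + 62x² − 18x − 12) ÷ lead(D) = −3x⁵ ÷ x² = −3x³. Subtract (−3x³)·D = −3x⁵ + 18x⁴ + 6x³. Remainder: −x⁴ − 3x³ + 62x² − 18x − 12.
Step 5: lead(−x⁴ − 3x³ + 62x² − 18x − 12) ÷ lead(D) = −x⁴ ÷ x² = −x². Subtract (−x²)·D = −x⁴ + 6x³ + 2x². Remainder: −9x³ + 60x² − 18x − 12.
Step 6: lead(−9x³ + 60x² − 18x − 12) ÷ lead(D) = −9x³ ÷ x² = −9x. Subtract (−9x)·D = −9x³ + 54x² + 18x. Remainder: 6x² − 36x − 12.
Step 7: lead(6x² − 36x − 12) ÷ lead(D) = 6x² ÷ x² = 6. Subtract (6)·D = 6x² − 36x − 12. Remainder: 0.

R = [0]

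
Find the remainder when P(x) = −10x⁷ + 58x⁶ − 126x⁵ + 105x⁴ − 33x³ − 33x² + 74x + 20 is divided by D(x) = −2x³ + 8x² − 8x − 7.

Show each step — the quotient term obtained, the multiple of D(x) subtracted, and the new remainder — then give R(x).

R(x) = −8

Step 1: lead(−10x⁷ + 58x⁶ − 126x⁵ + 105x⁴ − 33x³ − 33x² + 74x + 20) ÷ lead(D) = −10x⁷ ÷ −2x³ = 5x⁴. Subtract (5x⁴)·D = −10x⁷ + 40x⁶ − 40x⁵ − 35x⁴. Remainder: 18x⁶ − 86x⁵ + 140x⁴ − 33x³ − 33x² + 74x + 20.
Step 2: lead(18x⁶ − 86x⁵ + 140x⁴ − 33x³ − 33x² + 74x + 20) ÷ lead(D) = 18x⁶ ÷ −2x³ = −9x³. Subtract (−9x³)·D = 18x⁶ − 72x⁵ + 72x⁴ + 63x³. Remainder: −14x⁵ + 68x⁴ − 96x³ − 33x² + 74x + 20.
Step 3: lead(−14x⁵ + 68x⁴ − 96x³ − 33x² + 74x + 20) ÷ lead(D) = −14x⁵ ÷ −2x³ = 7x². Subtract (7x²)·D = −14x⁵ + 56x⁴ − 56x³ − 49x². Remainder: 12x⁴ − 40x³ + 16x² + 74x + 20.
Step 4: lead(12x⁴ − 40x³ + 16x² + 74x + 20) ÷ lead(D) = 12x⁴ ÷ −2x³ = −6x. Subtract (−6x)·D = 12x⁴ − 48x³ + 48x² + 42x. Remainder: 8x³ − 32x² + 32x + 20.
Step 5: lead(8x³ − 32x² + 32x + 20) ÷ lead(D) = 8x³ ÷ −2x³ = −4. Subtract (−4)·D = 8x³ − 32x² + 32x + 28. Remainder: −8.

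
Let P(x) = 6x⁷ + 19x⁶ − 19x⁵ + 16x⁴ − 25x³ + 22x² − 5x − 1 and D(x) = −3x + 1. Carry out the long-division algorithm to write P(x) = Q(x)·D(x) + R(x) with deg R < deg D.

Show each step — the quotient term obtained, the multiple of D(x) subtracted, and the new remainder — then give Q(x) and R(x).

Q(x) = −2x⁶ − 7x⁵ + 4x⁴ − 4x³ + 7x² − 5x; R(x) = −1

Step 1: lead(6x⁷ + 19x⁶ − 19x⁵ + 16x⁴ − 25x³ + 22x² − 5x − 1) ÷ lead(D) = 6x⁷ ÷ −3x = −2x⁶. Subtract (−2x⁶)·D = 6x⁷ − 2x⁶. Remainder: 21x⁶ − 19x⁵ + 16x⁴ − 25x³ + 22x² − 5x − 1.
Step 2: lead(21x⁶ − 19x⁵ + 16x⁴ − 25x³ + 22x² − 5x − 1) ÷ lead(D) = 21x⁶ ÷ −3x = −7x⁵. Subtract (−7x⁵)·D = 21x⁶ − 7x⁵. Remainder: −12x⁵ + 16x⁴ − 25x³ + 22x² − 5x − 1.
Step 3: lead(−12x⁵ + 16x⁴ − 25x³ + 22x² − 5x − 1) ÷ lead(D) = −12x⁵ ÷ −3x = 4x⁴. Subtract (4x⁴)·D = −12x⁵ + 4x⁴. Remainder: 12x⁴ − 25x³ + 22x² − 5x − 1.
Step 4: lead(12x⁴ − 25x³ + 22x² − 5x − 1) ÷ lead(D) = 12x⁴ ÷ −3x = −4x³. Subtract (−4x³)·D = 12x⁴ − 4x³. Remainder: −21x³ + 22x² − 5x − 1.
Step 5: lead(−21x³ + 22x² − 5x − 1) ÷ lead(D) = −21x³ ÷ −3x = 7x². Subtract (7x²)·D = −21x³ + 7x². Remainder: 15x² − 5x − 1.
Step 6: lead(15x² − 5x − 1) ÷ lead(D) = 15x² ÷ −3x = −5x. Subtract (−5x)·D = 15x² − 5x. Remainder: −1.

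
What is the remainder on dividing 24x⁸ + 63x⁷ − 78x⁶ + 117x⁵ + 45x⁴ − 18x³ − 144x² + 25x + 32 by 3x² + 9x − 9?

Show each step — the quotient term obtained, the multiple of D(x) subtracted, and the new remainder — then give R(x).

R(x) = −2x + 5

Step 1: lead(24x⁸ + 63x⁷ − 78x⁶ + 117x⁵ + 45x⁴ − 18x³ − 144x² + 25x + 32) ÷ lead(D) = 24x⁸ ÷ 3x² = 8x⁶. Subtract (8x⁶)·D = 24x⁸ + 72x⁷ − 72x⁶. Remainder: −9x⁷ − 6x⁶ + 117x⁵ + 45x⁴ − 18x³ − 144x² + 25x + 32.
Step 2: lead(−9x⁷ − 6x⁶ + 117x⁵ + 45x⁴ − 18x³ − 144x² + 25x + 32) ÷ lead(D) = −9x⁷ ÷ 3x² = −3x⁵. Subtract (−3x⁵)·D = −9x⁷ − 27x⁶ + 27x⁵. Remainder: 21x⁶ + 90x⁵ + 45x⁴ − 18x³ − 144x² + 25x + 32.
Step 3: lead(21x⁶ + 90x⁵ + 45x⁴ − 18x³ − 144x² + 25x + 32) ÷ lead(D) = 21x⁶ ÷ 3x² = 7x⁴. Subtract (7x⁴)·D = 21x⁶ + 63x⁵ − 63x⁴. Remainder: 27x⁵ + 108x⁴ − 18x³ − 144x² + 25x + 32.
Step 4: lead(27x⁵ + 108x⁴ − 18x³ − 144x² + 25x + 32) ÷ lead(D) = 27x⁵ ÷ 3x² = 9x³. Subtract (9x³)·D = 27x⁵ + 81x⁴ − 81x³. Remainder: 27x⁴ + 63x³ − 144x² + 25x + 32.
Step 5: lead(27x⁴ + 63x³ − 144x² + 25x + 32) ÷ lead(D) = 27x⁴ ÷ 3x² = 9x². Subtract (9x²)·D = 27x⁴ + 81x³ − 81x². Remainder: −18x³ − 63x² + 25x + 32.
Step 6: lead(−18x³ − 63x² + 25x + 32) ÷ lead(D) = −18x³ ÷ 3x² = −6x. Subtract (−6x)·D = −18x³ − 54x² + 54x. Remainder: −9x² − 29x + 32.
Step 7: lead(−9x² − 29x + 32) ÷ lead(D) = −9x² ÷ 3x² = −3. Subtract (−3)·D = −9x² − 27x + 27. Remainder: −2x + 5.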